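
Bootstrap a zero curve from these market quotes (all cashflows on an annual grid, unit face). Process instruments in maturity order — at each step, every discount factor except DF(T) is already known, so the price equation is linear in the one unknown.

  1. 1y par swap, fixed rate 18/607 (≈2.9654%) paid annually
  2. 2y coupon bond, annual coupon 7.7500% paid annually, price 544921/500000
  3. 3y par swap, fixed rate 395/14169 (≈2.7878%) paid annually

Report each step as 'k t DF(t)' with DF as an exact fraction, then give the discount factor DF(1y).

step 1 [1y] swap r/1=18/607: DF=(1 − 18/607·(0))/(1+18/607) = 607/625 ≈ 0.971200
step 2 [2y] bond c/1=31/400: DF=(544921/500000 − 31/400·(0.971200))/(1+31/400) = 1177/1250 ≈ 0.941600
step 3 [3y] swap r/1=395/14169: DF=(1 − 395/14169·(0.971200+0.941600))/(1+395/14169) = 921/1000 ≈ 0.921000

1 1 607/625
2 2 1177/1250
3 3 921/1000
DF(1y) = 607/625 ≈ 0.971200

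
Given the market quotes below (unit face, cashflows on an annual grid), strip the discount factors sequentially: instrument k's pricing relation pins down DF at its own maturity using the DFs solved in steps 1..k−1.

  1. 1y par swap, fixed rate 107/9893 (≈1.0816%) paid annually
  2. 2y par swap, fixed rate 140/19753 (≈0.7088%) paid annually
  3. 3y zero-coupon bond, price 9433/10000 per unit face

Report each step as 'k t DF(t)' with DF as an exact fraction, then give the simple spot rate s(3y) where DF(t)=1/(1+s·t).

step 1 [1y] swap r/1=107/9893: DF=(1 − 107/9893·(0))/(1+107/9893) = 9893/10000 ≈ 0.989300
step 2 [2y] swap r/1=140/19753: DF=(1 − 140/19753·(0.989300))/(1+140/19753) = 493/500 ≈ 0.986000
step 3 [3y] zero: DF = P = 9433/10000 ≈ 0.943300

1 1 9893/10000
2 2 493/500
3 3 9433/10000
s(3y) = (1/(9433/10000) − 1)/(3) = 189/9433 ≈ 2.0036%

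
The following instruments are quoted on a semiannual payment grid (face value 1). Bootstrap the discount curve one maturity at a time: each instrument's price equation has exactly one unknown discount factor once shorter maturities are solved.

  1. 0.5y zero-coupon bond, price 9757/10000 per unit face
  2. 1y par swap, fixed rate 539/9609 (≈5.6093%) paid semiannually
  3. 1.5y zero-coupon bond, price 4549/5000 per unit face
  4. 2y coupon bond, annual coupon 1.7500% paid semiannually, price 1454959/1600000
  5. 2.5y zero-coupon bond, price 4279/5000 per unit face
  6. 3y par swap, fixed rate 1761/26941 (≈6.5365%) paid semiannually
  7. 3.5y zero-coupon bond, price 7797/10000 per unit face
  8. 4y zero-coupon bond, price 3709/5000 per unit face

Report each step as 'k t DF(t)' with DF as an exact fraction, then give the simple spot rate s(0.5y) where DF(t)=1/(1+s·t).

1 1/2 9757/10000
2 1 9461/10000
3 3/2 4549/5000
4 2 8769/10000
5 5/2 4279/5000
6 3 8239/10000
7 7/2 7797/10000
8 4 3709/5000
s(0.5y) = (1/(9757/10000) − 1)/(1/2) = 486/9757 ≈ 4.9810%

step 1 [0.5y] zero: DF = P = 9757/10000 ≈ 0.975700
step 2 [1y] swap r/2=539/19218: DF=(1 − 539/19218·(0.975700))/(1+539/19218) = 9461/10000 ≈ 0.946100
step 3 [1.5y] zero: DF = P = 4549/5000 ≈ 0.909800
step 4 [2y] bond c/2=7/800: DF=(1454959/1600000 − 7/800·(0.975700+0.946100+0.909800))/(1+7/800) = 8769/10000 ≈ 0.876900
step 5 [2.5y] zero: DF = P = 4279/5000 ≈ 0.855800
step 6 [3y] swap r/2=1761/53882: DF=(1 − 1761/53882·(0.975700+0.946100+0.909800+0.876900+0.855800))/(1+1761/53882) = 8239/10000 ≈ 0.823900
step 7 [3.5y] zero: DF = P = 7797/10000 ≈ 0.779700
step 8 [4y] zero: DF = P = 3709/5000 ≈ 0.741800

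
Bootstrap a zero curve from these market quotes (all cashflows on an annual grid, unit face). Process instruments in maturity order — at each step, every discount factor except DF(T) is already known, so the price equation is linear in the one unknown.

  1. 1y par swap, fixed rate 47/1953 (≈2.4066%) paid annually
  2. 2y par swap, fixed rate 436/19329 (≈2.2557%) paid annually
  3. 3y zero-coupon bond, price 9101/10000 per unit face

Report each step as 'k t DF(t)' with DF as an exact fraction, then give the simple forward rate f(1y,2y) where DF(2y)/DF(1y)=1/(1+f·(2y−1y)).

step 1 [1y] swap r/1=47/1953: DF=(1 − 47/1953·(0))/(1+47/1953) = 1953/2000 ≈ 0.976500
step 2 [2y] swap r/1=436/19329: DF=(1 − 436/19329·(0.976500))/(1+436/19329) = 2391/2500 ≈ 0.956400
step 3 [3y] zero: DF = P = 9101/10000 ≈ 0.910100

1 1 1953/2000
2 2 2391/2500
3 3 9101/10000
f(1y,2y) = ((1953/2000)/(2391/2500) − 1)/(1) = 67/3188 ≈ 2.1016%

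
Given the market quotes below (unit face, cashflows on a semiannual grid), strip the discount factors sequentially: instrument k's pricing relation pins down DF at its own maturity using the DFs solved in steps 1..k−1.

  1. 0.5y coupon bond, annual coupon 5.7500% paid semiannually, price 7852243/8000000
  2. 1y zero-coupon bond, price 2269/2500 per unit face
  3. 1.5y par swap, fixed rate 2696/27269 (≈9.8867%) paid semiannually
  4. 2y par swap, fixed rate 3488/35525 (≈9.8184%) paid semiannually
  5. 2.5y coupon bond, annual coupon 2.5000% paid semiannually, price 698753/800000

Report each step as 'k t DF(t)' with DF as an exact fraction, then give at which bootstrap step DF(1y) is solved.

1 1/2 9541/10000
2 1 2269/2500
3 3/2 2163/2500
4 2 516/625
5 5/2 2047/2500
DF(1y) is solved at step 2

step 1 [0.5y] bond c/2=23/800: DF=(7852243/8000000 − 23/800·(0))/(1+23/800) = 9541/10000 ≈ 0.954100
step 2 [1y] zero: DF = P = 2269/2500 ≈ 0.907600
step 3 [1.5y] swap r/2=1348/27269: DF=(1 − 1348/27269·(0.954100+0.907600))/(1+1348/27269) = 2163/2500 ≈ 0.865200
step 4 [2y] swap r/2=1744/35525: DF=(1 − 1744/35525·(0.954100+0.907600+0.865200))/(1+1744/35525) = 516/625 ≈ 0.825600
step 5 [2.5y] bond c/2=1/80: DF=(698753/800000 − 1/80·(0.954100+0.907600+0.865200+0.825600))/(1+1/80) = 2047/2500 ≈ 0.818800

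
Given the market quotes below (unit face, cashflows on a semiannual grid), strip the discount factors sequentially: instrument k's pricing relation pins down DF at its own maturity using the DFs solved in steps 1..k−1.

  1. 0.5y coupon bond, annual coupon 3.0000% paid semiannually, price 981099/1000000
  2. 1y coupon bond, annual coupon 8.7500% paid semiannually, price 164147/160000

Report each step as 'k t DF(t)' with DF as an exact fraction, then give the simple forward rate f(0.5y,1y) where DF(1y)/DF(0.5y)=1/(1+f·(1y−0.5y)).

1 1/2 4833/5000
2 1 589/625
f(0.5y,1y) = ((4833/5000)/(589/625) − 1)/(1/2) = 121/2356 ≈ 5.1358%

step 1 [0.5y] bond c/2=3/200: DF=(981099/1000000 − 3/200·(0))/(1+3/200) = 4833/5000 ≈ 0.966600
step 2 [1y] bond c/2=7/160: DF=(164147/160000 − 7/160·(0.966600))/(1+7/160) = 589/625 ≈ 0.942400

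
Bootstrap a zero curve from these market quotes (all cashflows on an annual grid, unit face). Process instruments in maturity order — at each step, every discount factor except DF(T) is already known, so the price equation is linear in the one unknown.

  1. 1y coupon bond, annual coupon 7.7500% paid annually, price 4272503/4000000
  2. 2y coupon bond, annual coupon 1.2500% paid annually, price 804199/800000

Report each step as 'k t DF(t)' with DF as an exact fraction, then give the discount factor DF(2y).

1 1 9913/10000
2 2 4903/5000
DF(2y) = 4903/5000 ≈ 0.980600

step 1 [1y] bond c/1=31/400: DF=(4272503/4000000 − 31/400·(0))/(1+31/400) = 9913/10000 ≈ 0.991300
step 2 [2y] bond c/1=1/80: DF=(804199/800000 − 1/80·(0.991300))/(1+1/80) = 4903/5000 ≈ 0.980600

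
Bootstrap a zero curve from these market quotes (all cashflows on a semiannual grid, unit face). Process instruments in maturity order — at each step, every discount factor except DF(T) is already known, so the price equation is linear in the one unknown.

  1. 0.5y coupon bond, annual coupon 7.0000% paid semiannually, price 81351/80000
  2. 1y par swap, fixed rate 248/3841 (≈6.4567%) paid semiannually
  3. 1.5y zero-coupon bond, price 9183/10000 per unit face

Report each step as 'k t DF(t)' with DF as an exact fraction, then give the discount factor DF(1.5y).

1 1/2 393/400
2 1 469/500
3 3/2 9183/10000
DF(1.5y) = 9183/10000 ≈ 0.918300

step 1 [0.5y] bond c/2=7/200: DF=(81351/80000 − 7/200·(0))/(1+7/200) = 393/400 ≈ 0.982500
step 2 [1y] swap r/2=124/3841: DF=(1 − 124/3841·(0.982500))/(1+124/3841) = 469/500 ≈ 0.938000
step 3 [1.5y] zero: DF = P = 9183/10000 ≈ 0.918300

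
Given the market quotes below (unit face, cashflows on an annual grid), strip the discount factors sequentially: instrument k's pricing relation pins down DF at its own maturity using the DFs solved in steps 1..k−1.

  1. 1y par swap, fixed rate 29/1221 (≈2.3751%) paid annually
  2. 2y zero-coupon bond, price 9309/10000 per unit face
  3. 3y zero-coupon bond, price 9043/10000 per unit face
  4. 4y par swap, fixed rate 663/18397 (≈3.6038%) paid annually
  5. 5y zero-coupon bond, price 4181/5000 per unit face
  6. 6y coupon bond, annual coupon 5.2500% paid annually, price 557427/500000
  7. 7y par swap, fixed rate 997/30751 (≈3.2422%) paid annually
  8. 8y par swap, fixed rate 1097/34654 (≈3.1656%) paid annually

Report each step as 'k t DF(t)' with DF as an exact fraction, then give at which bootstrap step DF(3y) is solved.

1 1 1221/1250
2 2 9309/10000
3 3 9043/10000
4 4 4337/5000
5 5 4181/5000
6 6 417/500
7 7 4003/5000
8 8 3903/5000
DF(3y) is solved at step 3

step 1 [1y] swap r/1=29/1221: DF=(1 − 29/1221·(0))/(1+29/1221) = 1221/1250 ≈ 0.976800
step 2 [2y] zero: DF = P = 9309/10000 ≈ 0.930900
step 3 [3y] zero: DF = P = 9043/10000 ≈ 0.904300
step 4 [4y] swap r/1=663/18397: DF=(1 − 663/18397·(0.976800+0.930900+0.904300))/(1+663/18397) = 4337/5000 ≈ 0.867400
step 5 [5y] zero: DF = P = 4181/5000 ≈ 0.836200
step 6 [6y] bond c/1=21/400: DF=(557427/500000 − 21/400·(0.976800+0.930900+0.904300+0.867400+0.836200))/(1+21/400) = 417/500 ≈ 0.834000
step 7 [7y] swap r/1=997/30751: DF=(1 − 997/30751·(0.976800+0.930900+0.904300+0.867400+0.836200+0.834000))/(1+997/30751) = 4003/5000 ≈ 0.800600
step 8 [8y] swap r/1=1097/34654: DF=(1 − 1097/34654·(0.976800+0.930900+0.904300+0.867400+0.836200+0.834000+0.800600))/(1+1097/34654) = 3903/5000 ≈ 0.780600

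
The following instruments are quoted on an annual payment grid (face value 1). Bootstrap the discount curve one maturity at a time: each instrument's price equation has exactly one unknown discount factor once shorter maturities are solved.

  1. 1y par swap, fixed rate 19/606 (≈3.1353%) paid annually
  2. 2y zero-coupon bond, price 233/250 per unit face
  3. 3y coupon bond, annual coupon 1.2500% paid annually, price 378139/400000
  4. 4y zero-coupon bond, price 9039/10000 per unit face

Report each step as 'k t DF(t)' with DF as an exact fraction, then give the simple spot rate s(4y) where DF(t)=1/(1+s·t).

1 1 606/625
2 2 233/250
3 3 4551/5000
4 4 9039/10000
s(4y) = (1/(9039/10000) − 1)/(4) = 961/36156 ≈ 2.6579%

step 1 [1y] swap r/1=19/606: DF=(1 − 19/606·(0))/(1+19/606) = 606/625 ≈ 0.969600
step 2 [2y] zero: DF = P = 233/250 ≈ 0.932000
step 3 [3y] bond c/1=1/80: DF=(378139/400000 − 1/80·(0.969600+0.932000))/(1+1/80) = 4551/5000 ≈ 0.910200
step 4 [4y] zero: DF = P = 9039/10000 ≈ 0.903900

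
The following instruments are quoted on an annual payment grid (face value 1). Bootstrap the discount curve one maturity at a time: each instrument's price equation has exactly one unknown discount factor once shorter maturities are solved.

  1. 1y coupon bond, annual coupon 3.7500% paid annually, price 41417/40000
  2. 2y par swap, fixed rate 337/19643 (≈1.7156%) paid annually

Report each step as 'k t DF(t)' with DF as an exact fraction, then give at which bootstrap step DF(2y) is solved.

step 1 [1y] bond c/1=3/80: DF=(41417/40000 − 3/80·(0))/(1+3/80) = 499/500 ≈ 0.998000
step 2 [2y] swap r/1=337/19643: DF=(1 − 337/19643·(0.998000))/(1+337/19643) = 9663/10000 ≈ 0.966300

1 1 499/500
2 2 9663/10000
DF(2y) is solved at step 2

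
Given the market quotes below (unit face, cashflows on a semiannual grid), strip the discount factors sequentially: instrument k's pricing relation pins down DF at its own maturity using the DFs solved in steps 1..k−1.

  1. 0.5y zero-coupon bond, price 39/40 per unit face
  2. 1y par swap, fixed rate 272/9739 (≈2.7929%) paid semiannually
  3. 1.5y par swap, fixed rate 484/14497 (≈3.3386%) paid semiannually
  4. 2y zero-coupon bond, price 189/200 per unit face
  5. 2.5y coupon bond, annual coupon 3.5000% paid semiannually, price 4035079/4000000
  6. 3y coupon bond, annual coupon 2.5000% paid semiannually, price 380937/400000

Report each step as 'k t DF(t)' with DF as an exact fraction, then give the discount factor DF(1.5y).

step 1 [0.5y] zero: DF = P = 39/40 ≈ 0.975000
step 2 [1y] swap r/2=136/9739: DF=(1 − 136/9739·(0.975000))/(1+136/9739) = 608/625 ≈ 0.972800
step 3 [1.5y] swap r/2=242/14497: DF=(1 − 242/14497·(0.975000+0.972800))/(1+242/14497) = 2379/2500 ≈ 0.951600
step 4 [2y] zero: DF = P = 189/200 ≈ 0.945000
step 5 [2.5y] bond c/2=7/400: DF=(4035079/4000000 − 7/400·(0.975000+0.972800+0.951600+0.945000))/(1+7/400) = 9253/10000 ≈ 0.925300
step 6 [3y] bond c/2=1/80: DF=(380937/400000 − 1/80·(0.975000+0.972800+0.951600+0.945000+0.925300))/(1+1/80) = 8817/10000 ≈ 0.881700

1 1/2 39/40
2 1 608/625
3 3/2 2379/2500
4 2 189/200
5 5/2 9253/10000
6 3 8817/10000
DF(1.5y) = 2379/2500 ≈ 0.951600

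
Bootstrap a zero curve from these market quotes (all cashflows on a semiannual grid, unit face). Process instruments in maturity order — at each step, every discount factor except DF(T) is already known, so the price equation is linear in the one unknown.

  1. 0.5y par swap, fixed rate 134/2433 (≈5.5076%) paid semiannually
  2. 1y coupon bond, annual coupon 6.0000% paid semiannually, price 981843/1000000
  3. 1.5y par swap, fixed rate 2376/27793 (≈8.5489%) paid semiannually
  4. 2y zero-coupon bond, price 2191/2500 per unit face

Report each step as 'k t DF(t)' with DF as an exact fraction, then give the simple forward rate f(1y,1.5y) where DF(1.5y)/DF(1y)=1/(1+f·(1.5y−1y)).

step 1 [0.5y] swap r/2=67/2433: DF=(1 − 67/2433·(0))/(1+67/2433) = 2433/2500 ≈ 0.973200
step 2 [1y] bond c/2=3/100: DF=(981843/1000000 − 3/100·(0.973200))/(1+3/100) = 9249/10000 ≈ 0.924900
step 3 [1.5y] swap r/2=1188/27793: DF=(1 − 1188/27793·(0.973200+0.924900))/(1+1188/27793) = 2203/2500 ≈ 0.881200
step 4 [2y] zero: DF = P = 2191/2500 ≈ 0.876400

1 1/2 2433/2500
2 1 9249/10000
3 3/2 2203/2500
4 2 2191/2500
f(1y,1.5y) = ((9249/10000)/(2203/2500) − 1)/(1/2) = 437/4406 ≈ 9.9183%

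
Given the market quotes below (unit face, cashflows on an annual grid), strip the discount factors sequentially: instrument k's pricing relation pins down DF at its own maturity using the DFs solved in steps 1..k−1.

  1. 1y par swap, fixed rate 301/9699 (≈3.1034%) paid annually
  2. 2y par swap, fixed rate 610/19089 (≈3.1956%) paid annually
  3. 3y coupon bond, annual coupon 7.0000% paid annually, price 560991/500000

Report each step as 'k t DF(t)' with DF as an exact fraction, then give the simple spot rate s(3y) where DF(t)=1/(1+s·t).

step 1 [1y] swap r/1=301/9699: DF=(1 − 301/9699·(0))/(1+301/9699) = 9699/10000 ≈ 0.969900
step 2 [2y] swap r/1=610/19089: DF=(1 − 610/19089·(0.969900))/(1+610/19089) = 939/1000 ≈ 0.939000
step 3 [3y] bond c/1=7/100: DF=(560991/500000 − 7/100·(0.969900+0.939000))/(1+7/100) = 9237/10000 ≈ 0.923700

1 1 9699/10000
2 2 939/1000
3 3 9237/10000
s(3y) = (1/(9237/10000) − 1)/(3) = 763/27711 ≈ 2.7534%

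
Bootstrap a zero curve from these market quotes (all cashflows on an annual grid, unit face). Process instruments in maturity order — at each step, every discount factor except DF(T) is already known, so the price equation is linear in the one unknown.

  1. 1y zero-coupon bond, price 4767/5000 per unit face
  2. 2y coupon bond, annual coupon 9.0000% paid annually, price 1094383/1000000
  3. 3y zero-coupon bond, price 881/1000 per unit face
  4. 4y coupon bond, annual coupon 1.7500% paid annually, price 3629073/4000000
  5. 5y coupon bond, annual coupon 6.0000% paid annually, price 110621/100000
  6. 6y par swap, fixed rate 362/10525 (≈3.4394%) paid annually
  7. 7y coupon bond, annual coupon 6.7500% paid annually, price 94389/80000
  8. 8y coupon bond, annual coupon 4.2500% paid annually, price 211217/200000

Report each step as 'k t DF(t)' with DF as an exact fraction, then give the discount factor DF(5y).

step 1 [1y] zero: DF = P = 4767/5000 ≈ 0.953400
step 2 [2y] bond c/1=9/100: DF=(1094383/1000000 − 9/100·(0.953400))/(1+9/100) = 9253/10000 ≈ 0.925300
step 3 [3y] zero: DF = P = 881/1000 ≈ 0.881000
step 4 [4y] bond c/1=7/400: DF=(3629073/4000000 − 7/400·(0.953400+0.925300+0.881000))/(1+7/400) = 4221/5000 ≈ 0.844200
step 5 [5y] bond c/1=3/50: DF=(110621/100000 − 3/50·(0.953400+0.925300+0.881000+0.844200))/(1+3/50) = 2099/2500 ≈ 0.839600
step 6 [6y] swap r/1=362/10525: DF=(1 − 362/10525·(0.953400+0.925300+0.881000+0.844200+0.839600))/(1+362/10525) = 819/1000 ≈ 0.819000
step 7 [7y] bond c/1=27/400: DF=(94389/80000 − 27/400·(0.953400+0.925300+0.881000+0.844200+0.839600+0.819000))/(1+27/400) = 309/400 ≈ 0.772500
step 8 [8y] bond c/1=17/400: DF=(211217/200000 − 17/400·(0.953400+0.925300+0.881000+0.844200+0.839600+0.819000+0.772500))/(1+17/400) = 767/1000 ≈ 0.767000

1 1 4767/5000
2 2 9253/10000
3 3 881/1000
4 4 4221/5000
5 5 2099/2500
6 6 819/1000
7 7 309/400
8 8 767/1000
DF(5y) = 2099/2500 ≈ 0.839600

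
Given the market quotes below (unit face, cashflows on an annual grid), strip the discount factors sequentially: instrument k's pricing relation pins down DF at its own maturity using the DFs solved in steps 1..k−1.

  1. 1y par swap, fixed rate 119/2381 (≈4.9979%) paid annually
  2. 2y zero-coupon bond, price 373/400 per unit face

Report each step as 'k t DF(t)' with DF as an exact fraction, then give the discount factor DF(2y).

step 1 [1y] swap r/1=119/2381: DF=(1 − 119/2381·(0))/(1+119/2381) = 2381/2500 ≈ 0.952400
step 2 [2y] zero: DF = P = 373/400 ≈ 0.932500

1 1 2381/2500
2 2 373/400
DF(2y) = 373/400 ≈ 0.932500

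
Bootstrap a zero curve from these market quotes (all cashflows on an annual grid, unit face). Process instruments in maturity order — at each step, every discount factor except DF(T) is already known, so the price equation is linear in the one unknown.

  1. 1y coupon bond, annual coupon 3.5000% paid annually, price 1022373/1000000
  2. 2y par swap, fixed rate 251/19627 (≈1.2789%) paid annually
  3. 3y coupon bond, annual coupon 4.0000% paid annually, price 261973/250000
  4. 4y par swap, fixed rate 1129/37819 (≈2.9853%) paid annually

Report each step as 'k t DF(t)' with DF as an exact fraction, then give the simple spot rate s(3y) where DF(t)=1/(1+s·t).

step 1 [1y] bond c/1=7/200: DF=(1022373/1000000 − 7/200·(0))/(1+7/200) = 4939/5000 ≈ 0.987800
step 2 [2y] swap r/1=251/19627: DF=(1 − 251/19627·(0.987800))/(1+251/19627) = 9749/10000 ≈ 0.974900
step 3 [3y] bond c/1=1/25: DF=(261973/250000 − 1/25·(0.987800+0.974900))/(1+1/25) = 9321/10000 ≈ 0.932100
step 4 [4y] swap r/1=1129/37819: DF=(1 − 1129/37819·(0.987800+0.974900+0.932100))/(1+1129/37819) = 8871/10000 ≈ 0.887100

1 1 4939/5000
2 2 9749/10000
3 3 9321/10000
4 4 8871/10000
s(3y) = (1/(9321/10000) − 1)/(3) = 679/27963 ≈ 2.4282%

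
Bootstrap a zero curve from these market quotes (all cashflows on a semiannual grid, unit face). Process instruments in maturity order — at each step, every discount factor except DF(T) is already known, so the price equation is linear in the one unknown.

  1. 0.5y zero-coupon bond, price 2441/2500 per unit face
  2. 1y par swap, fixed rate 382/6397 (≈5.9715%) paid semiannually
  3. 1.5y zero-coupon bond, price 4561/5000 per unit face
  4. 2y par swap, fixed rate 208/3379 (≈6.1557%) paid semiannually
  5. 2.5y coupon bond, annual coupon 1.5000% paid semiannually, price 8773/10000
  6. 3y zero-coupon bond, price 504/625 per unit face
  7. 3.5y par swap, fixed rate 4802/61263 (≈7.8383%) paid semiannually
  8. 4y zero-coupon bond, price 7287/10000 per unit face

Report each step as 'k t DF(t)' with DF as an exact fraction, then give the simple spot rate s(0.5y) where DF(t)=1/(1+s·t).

step 1 [0.5y] zero: DF = P = 2441/2500 ≈ 0.976400
step 2 [1y] swap r/2=191/6397: DF=(1 − 191/6397·(0.976400))/(1+191/6397) = 9427/10000 ≈ 0.942700
step 3 [1.5y] zero: DF = P = 4561/5000 ≈ 0.912200
step 4 [2y] swap r/2=104/3379: DF=(1 − 104/3379·(0.976400+0.942700+0.912200))/(1+104/3379) = 1107/1250 ≈ 0.885600
step 5 [2.5y] bond c/2=3/400: DF=(8773/10000 − 3/400·(0.976400+0.942700+0.912200+0.885600))/(1+3/400) = 8431/10000 ≈ 0.843100
step 6 [3y] zero: DF = P = 504/625 ≈ 0.806400
step 7 [3.5y] swap r/2=2401/61263: DF=(1 − 2401/61263·(0.976400+0.942700+0.912200+0.885600+0.843100+0.806400))/(1+2401/61263) = 7599/10000 ≈ 0.759900
step 8 [4y] zero: DF = P = 7287/10000 ≈ 0.728700

1 1/2 2441/2500
2 1 9427/10000
3 3/2 4561/5000
4 2 1107/1250
5 5/2 8431/10000
6 3 504/625
7 7/2 7599/10000
8 4 7287/10000
s(0.5y) = (1/(2441/2500) − 1)/(1/2) = 118/2441 ≈ 4.8341%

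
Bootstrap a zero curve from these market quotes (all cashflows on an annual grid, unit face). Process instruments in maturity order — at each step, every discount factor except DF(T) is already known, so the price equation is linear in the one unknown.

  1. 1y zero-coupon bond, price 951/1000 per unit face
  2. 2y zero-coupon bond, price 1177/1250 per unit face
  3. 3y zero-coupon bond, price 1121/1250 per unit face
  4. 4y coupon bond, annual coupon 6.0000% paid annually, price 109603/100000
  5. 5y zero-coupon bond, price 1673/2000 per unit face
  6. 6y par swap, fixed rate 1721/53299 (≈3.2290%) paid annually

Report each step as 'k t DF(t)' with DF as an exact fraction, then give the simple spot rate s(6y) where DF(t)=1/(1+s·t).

step 1 [1y] zero: DF = P = 951/1000 ≈ 0.951000
step 2 [2y] zero: DF = P = 1177/1250 ≈ 0.941600
step 3 [3y] zero: DF = P = 1121/1250 ≈ 0.896800
step 4 [4y] bond c/1=3/50: DF=(109603/100000 − 3/50·(0.951000+0.941600+0.896800))/(1+3/50) = 8761/10000 ≈ 0.876100
step 5 [5y] zero: DF = P = 1673/2000 ≈ 0.836500
step 6 [6y] swap r/1=1721/53299: DF=(1 − 1721/53299·(0.951000+0.941600+0.896800+0.876100+0.836500))/(1+1721/53299) = 8279/10000 ≈ 0.827900

1 1 951/1000
2 2 1177/1250
3 3 1121/1250
4 4 8761/10000
5 5 1673/2000
6 6 8279/10000
s(6y) = (1/(8279/10000) − 1)/(6) = 1721/49674 ≈ 3.4646%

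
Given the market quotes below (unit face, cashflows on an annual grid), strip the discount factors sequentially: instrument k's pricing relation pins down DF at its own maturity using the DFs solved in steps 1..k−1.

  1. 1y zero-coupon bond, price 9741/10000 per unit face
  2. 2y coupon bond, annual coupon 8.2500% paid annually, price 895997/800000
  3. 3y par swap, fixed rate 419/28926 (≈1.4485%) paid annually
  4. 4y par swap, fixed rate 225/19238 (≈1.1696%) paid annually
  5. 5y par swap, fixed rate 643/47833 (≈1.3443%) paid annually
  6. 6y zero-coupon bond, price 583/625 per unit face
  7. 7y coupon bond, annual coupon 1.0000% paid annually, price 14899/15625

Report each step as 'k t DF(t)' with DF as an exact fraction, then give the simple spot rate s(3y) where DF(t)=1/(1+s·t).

step 1 [1y] zero: DF = P = 9741/10000 ≈ 0.974100
step 2 [2y] bond c/1=33/400: DF=(895997/800000 − 33/400·(0.974100))/(1+33/400) = 2401/2500 ≈ 0.960400
step 3 [3y] swap r/1=419/28926: DF=(1 − 419/28926·(0.974100+0.960400))/(1+419/28926) = 9581/10000 ≈ 0.958100
step 4 [4y] swap r/1=225/19238: DF=(1 − 225/19238·(0.974100+0.960400+0.958100))/(1+225/19238) = 191/200 ≈ 0.955000
step 5 [5y] swap r/1=643/47833: DF=(1 − 643/47833·(0.974100+0.960400+0.958100+0.955000))/(1+643/47833) = 9357/10000 ≈ 0.935700
step 6 [6y] zero: DF = P = 583/625 ≈ 0.932800
step 7 [7y] bond c/1=1/100: DF=(14899/15625 − 1/100·(0.974100+0.960400+0.958100+0.955000+0.935700+0.932800))/(1+1/100) = 71/80 ≈ 0.887500

1 1 9741/10000
2 2 2401/2500
3 3 9581/10000
4 4 191/200
5 5 9357/10000
6 6 583/625
7 7 71/80
s(3y) = (1/(9581/10000) − 1)/(3) = 419/28743 ≈ 1.4577%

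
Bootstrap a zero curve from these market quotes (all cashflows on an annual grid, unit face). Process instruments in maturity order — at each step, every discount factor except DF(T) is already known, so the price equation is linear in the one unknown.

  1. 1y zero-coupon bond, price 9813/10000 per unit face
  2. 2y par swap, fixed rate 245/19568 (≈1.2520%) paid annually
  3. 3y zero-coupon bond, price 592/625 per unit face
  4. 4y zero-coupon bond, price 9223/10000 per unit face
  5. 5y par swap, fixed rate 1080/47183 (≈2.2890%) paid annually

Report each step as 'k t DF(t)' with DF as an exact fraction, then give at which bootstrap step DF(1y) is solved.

step 1 [1y] zero: DF = P = 9813/10000 ≈ 0.981300
step 2 [2y] swap r/1=245/19568: DF=(1 − 245/19568·(0.981300))/(1+245/19568) = 1951/2000 ≈ 0.975500
step 3 [3y] zero: DF = P = 592/625 ≈ 0.947200
step 4 [4y] zero: DF = P = 9223/10000 ≈ 0.922300
step 5 [5y] swap r/1=1080/47183: DF=(1 − 1080/47183·(0.981300+0.975500+0.947200+0.922300))/(1+1080/47183) = 223/250 ≈ 0.892000

1 1 9813/10000
2 2 1951/2000
3 3 592/625
4 4 9223/10000
5 5 223/250
DF(1y) is solved at step 1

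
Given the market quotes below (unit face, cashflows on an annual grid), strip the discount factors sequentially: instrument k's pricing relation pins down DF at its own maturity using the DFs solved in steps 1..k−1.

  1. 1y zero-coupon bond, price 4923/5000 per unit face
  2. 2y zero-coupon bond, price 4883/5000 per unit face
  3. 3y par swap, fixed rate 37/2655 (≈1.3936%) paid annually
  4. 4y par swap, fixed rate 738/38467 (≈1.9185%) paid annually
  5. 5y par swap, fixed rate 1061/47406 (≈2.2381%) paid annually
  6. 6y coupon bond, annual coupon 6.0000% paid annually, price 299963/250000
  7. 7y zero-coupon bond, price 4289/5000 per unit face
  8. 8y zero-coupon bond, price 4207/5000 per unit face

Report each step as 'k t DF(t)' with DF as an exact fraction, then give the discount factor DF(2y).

step 1 [1y] zero: DF = P = 4923/5000 ≈ 0.984600
step 2 [2y] zero: DF = P = 4883/5000 ≈ 0.976600
step 3 [3y] swap r/1=37/2655: DF=(1 − 37/2655·(0.984600+0.976600))/(1+37/2655) = 9593/10000 ≈ 0.959300
step 4 [4y] swap r/1=738/38467: DF=(1 − 738/38467·(0.984600+0.976600+0.959300))/(1+738/38467) = 4631/5000 ≈ 0.926200
step 5 [5y] swap r/1=1061/47406: DF=(1 − 1061/47406·(0.984600+0.976600+0.959300+0.926200))/(1+1061/47406) = 8939/10000 ≈ 0.893900
step 6 [6y] bond c/1=3/50: DF=(299963/250000 − 3/50·(0.984600+0.976600+0.959300+0.926200+0.893900))/(1+3/50) = 2159/2500 ≈ 0.863600
step 7 [7y] zero: DF = P = 4289/5000 ≈ 0.857800
step 8 [8y] zero: DF = P = 4207/5000 ≈ 0.841400

1 1 4923/5000
2 2 4883/5000
3 3 9593/10000
4 4 4631/5000
5 5 8939/10000
6 6 2159/2500
7 7 4289/5000
8 8 4207/5000
DF(2y) = 4883/5000 ≈ 0.976600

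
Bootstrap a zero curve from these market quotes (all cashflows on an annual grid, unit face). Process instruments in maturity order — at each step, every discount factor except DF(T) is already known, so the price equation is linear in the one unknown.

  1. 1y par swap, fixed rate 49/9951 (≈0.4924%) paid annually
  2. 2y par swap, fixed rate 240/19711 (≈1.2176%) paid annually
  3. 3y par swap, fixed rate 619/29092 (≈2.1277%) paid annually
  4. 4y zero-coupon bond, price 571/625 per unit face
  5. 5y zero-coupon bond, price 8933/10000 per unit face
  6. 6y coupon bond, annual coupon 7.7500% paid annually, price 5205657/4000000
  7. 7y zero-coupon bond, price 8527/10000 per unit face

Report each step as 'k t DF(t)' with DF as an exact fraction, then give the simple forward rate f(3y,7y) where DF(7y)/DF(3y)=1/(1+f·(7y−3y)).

step 1 [1y] swap r/1=49/9951: DF=(1 − 49/9951·(0))/(1+49/9951) = 9951/10000 ≈ 0.995100
step 2 [2y] swap r/1=240/19711: DF=(1 − 240/19711·(0.995100))/(1+240/19711) = 122/125 ≈ 0.976000
step 3 [3y] swap r/1=619/29092: DF=(1 − 619/29092·(0.995100+0.976000))/(1+619/29092) = 9381/10000 ≈ 0.938100
step 4 [4y] zero: DF = P = 571/625 ≈ 0.913600
step 5 [5y] zero: DF = P = 8933/10000 ≈ 0.893300
step 6 [6y] bond c/1=31/400: DF=(5205657/4000000 − 31/400·(0.995100+0.976000+0.938100+0.913600+0.893300))/(1+31/400) = 4343/5000 ≈ 0.868600
step 7 [7y] zero: DF = P = 8527/10000 ≈ 0.852700

1 1 9951/10000
2 2 122/125
3 3 9381/10000
4 4 571/625
5 5 8933/10000
6 6 4343/5000
7 7 8527/10000
f(3y,7y) = ((9381/10000)/(8527/10000) − 1)/(4) = 427/17054 ≈ 2.5038%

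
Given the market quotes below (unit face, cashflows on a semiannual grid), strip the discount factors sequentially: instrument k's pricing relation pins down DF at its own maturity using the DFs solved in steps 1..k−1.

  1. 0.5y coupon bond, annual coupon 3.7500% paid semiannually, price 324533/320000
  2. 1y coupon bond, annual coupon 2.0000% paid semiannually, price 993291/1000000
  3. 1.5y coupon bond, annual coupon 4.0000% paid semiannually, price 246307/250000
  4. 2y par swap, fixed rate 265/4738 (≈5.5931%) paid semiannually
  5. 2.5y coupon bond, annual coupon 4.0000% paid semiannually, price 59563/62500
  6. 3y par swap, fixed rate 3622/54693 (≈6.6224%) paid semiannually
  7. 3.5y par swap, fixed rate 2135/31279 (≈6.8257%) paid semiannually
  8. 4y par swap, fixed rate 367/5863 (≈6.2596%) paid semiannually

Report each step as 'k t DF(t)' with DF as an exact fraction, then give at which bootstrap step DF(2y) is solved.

1 1/2 1991/2000
2 1 1217/1250
3 3/2 9273/10000
4 2 447/500
5 5/2 43/50
6 3 8189/10000
7 7/2 1573/2000
8 4 3899/5000
DF(2y) is solved at step 4

step 1 [0.5y] bond c/2=3/160: DF=(324533/320000 − 3/160·(0))/(1+3/160) = 1991/2000 ≈ 0.995500
step 2 [1y] bond c/2=1/100: DF=(993291/1000000 − 1/100·(0.995500))/(1+1/100) = 1217/1250 ≈ 0.973600
step 3 [1.5y] bond c/2=1/50: DF=(246307/250000 − 1/50·(0.995500+0.973600))/(1+1/50) = 9273/10000 ≈ 0.927300
step 4 [2y] swap r/2=265/9476: DF=(1 − 265/9476·(0.995500+0.973600+0.927300))/(1+265/9476) = 447/500 ≈ 0.894000
step 5 [2.5y] bond c/2=1/50: DF=(59563/62500 − 1/50·(0.995500+0.973600+0.927300+0.894000))/(1+1/50) = 43/50 ≈ 0.860000
step 6 [3y] swap r/2=1811/54693: DF=(1 − 1811/54693·(0.995500+0.973600+0.927300+0.894000+0.860000))/(1+1811/54693) = 8189/10000 ≈ 0.818900
step 7 [3.5y] swap r/2=2135/62558: DF=(1 − 2135/62558·(0.995500+0.973600+0.927300+0.894000+0.860000+0.818900))/(1+2135/62558) = 1573/2000 ≈ 0.786500
step 8 [4y] swap r/2=367/11726: DF=(1 − 367/11726·(0.995500+0.973600+0.927300+0.894000+0.860000+0.818900+0.786500))/(1+367/11726) = 3899/5000 ≈ 0.779800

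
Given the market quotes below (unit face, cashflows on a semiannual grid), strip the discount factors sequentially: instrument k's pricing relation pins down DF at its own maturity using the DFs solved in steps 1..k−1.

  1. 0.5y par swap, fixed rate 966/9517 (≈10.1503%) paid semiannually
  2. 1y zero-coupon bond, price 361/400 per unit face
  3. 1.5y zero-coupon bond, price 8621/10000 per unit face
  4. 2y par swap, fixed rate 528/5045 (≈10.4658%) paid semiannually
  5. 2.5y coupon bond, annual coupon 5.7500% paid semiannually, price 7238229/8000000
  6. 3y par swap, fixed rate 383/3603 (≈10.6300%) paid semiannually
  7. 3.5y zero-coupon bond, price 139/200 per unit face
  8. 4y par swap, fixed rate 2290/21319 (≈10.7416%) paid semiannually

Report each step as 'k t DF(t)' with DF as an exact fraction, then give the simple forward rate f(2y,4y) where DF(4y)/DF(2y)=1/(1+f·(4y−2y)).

step 1 [0.5y] swap r/2=483/9517: DF=(1 − 483/9517·(0))/(1+483/9517) = 9517/10000 ≈ 0.951700
step 2 [1y] zero: DF = P = 361/400 ≈ 0.902500
step 3 [1.5y] zero: DF = P = 8621/10000 ≈ 0.862100
step 4 [2y] swap r/2=264/5045: DF=(1 − 264/5045·(0.951700+0.902500+0.862100))/(1+264/5045) = 1019/1250 ≈ 0.815200
step 5 [2.5y] bond c/2=23/800: DF=(7238229/8000000 − 23/800·(0.951700+0.902500+0.862100+0.815200))/(1+23/800) = 488/625 ≈ 0.780800
step 6 [3y] swap r/2=383/7206: DF=(1 − 383/7206·(0.951700+0.902500+0.862100+0.815200+0.780800))/(1+383/7206) = 7319/10000 ≈ 0.731900
step 7 [3.5y] zero: DF = P = 139/200 ≈ 0.695000
step 8 [4y] swap r/2=1145/21319: DF=(1 − 1145/21319·(0.951700+0.902500+0.862100+0.815200+0.780800+0.731900+0.695000))/(1+1145/21319) = 1313/2000 ≈ 0.656500

1 1/2 9517/10000
2 1 361/400
3 3/2 8621/10000
4 2 1019/1250
5 5/2 488/625
6 3 7319/10000
7 7/2 139/200
8 4 1313/2000
f(2y,4y) = ((1019/1250)/(1313/2000) − 1)/(2) = 1587/13130 ≈ 12.0868%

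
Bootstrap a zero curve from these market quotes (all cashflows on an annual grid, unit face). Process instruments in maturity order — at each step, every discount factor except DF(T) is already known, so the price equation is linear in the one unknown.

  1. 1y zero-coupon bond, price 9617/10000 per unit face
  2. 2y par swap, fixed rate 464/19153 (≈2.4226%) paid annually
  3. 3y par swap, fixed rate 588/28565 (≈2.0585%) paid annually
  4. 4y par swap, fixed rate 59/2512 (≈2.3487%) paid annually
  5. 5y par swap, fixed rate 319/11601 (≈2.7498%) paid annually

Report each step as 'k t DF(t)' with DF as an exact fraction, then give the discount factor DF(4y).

step 1 [1y] zero: DF = P = 9617/10000 ≈ 0.961700
step 2 [2y] swap r/1=464/19153: DF=(1 − 464/19153·(0.961700))/(1+464/19153) = 596/625 ≈ 0.953600
step 3 [3y] swap r/1=588/28565: DF=(1 − 588/28565·(0.961700+0.953600))/(1+588/28565) = 2353/2500 ≈ 0.941200
step 4 [4y] swap r/1=59/2512: DF=(1 − 59/2512·(0.961700+0.953600+0.941200))/(1+59/2512) = 1823/2000 ≈ 0.911500
step 5 [5y] swap r/1=319/11601: DF=(1 − 319/11601·(0.961700+0.953600+0.941200+0.911500))/(1+319/11601) = 2181/2500 ≈ 0.872400

1 1 9617/10000
2 2 596/625
3 3 2353/2500
4 4 1823/2000
5 5 2181/2500
DF(4y) = 1823/2000 ≈ 0.911500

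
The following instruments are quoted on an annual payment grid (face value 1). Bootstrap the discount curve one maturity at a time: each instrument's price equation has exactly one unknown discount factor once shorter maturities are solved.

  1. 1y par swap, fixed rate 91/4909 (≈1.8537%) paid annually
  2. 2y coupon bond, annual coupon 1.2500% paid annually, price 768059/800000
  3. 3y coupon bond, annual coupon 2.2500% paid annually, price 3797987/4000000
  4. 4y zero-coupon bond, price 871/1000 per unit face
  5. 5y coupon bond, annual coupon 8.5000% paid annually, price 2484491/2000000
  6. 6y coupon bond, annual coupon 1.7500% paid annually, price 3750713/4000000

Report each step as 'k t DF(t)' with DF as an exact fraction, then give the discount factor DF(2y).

step 1 [1y] swap r/1=91/4909: DF=(1 − 91/4909·(0))/(1+91/4909) = 4909/5000 ≈ 0.981800
step 2 [2y] bond c/1=1/80: DF=(768059/800000 − 1/80·(0.981800))/(1+1/80) = 9361/10000 ≈ 0.936100
step 3 [3y] bond c/1=9/400: DF=(3797987/4000000 − 9/400·(0.981800+0.936100))/(1+9/400) = 554/625 ≈ 0.886400
step 4 [4y] zero: DF = P = 871/1000 ≈ 0.871000
step 5 [5y] bond c/1=17/200: DF=(2484491/2000000 − 17/200·(0.981800+0.936100+0.886400+0.871000))/(1+17/200) = 857/1000 ≈ 0.857000
step 6 [6y] bond c/1=7/400: DF=(3750713/4000000 − 7/400·(0.981800+0.936100+0.886400+0.871000+0.857000))/(1+7/400) = 2109/2500 ≈ 0.843600

1 1 4909/5000
2 2 9361/10000
3 3 554/625
4 4 871/1000
5 5 857/1000
6 6 2109/2500
DF(2y) = 9361/10000 ≈ 0.936100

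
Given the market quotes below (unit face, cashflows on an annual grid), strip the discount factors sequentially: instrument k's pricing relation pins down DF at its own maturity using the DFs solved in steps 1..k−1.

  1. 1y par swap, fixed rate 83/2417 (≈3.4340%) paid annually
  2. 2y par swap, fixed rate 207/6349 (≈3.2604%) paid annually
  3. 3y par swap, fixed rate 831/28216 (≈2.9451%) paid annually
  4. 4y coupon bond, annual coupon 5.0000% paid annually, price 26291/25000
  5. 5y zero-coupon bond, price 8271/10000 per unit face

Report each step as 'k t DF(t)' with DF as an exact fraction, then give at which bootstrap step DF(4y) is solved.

step 1 [1y] swap r/1=83/2417: DF=(1 − 83/2417·(0))/(1+83/2417) = 2417/2500 ≈ 0.966800
step 2 [2y] swap r/1=207/6349: DF=(1 − 207/6349·(0.966800))/(1+207/6349) = 9379/10000 ≈ 0.937900
step 3 [3y] swap r/1=831/28216: DF=(1 − 831/28216·(0.966800+0.937900))/(1+831/28216) = 9169/10000 ≈ 0.916900
step 4 [4y] bond c/1=1/20: DF=(26291/25000 − 1/20·(0.966800+0.937900+0.916900))/(1+1/20) = 542/625 ≈ 0.867200
step 5 [5y] zero: DF = P = 8271/10000 ≈ 0.827100

1 1 2417/2500
2 2 9379/10000
3 3 9169/10000
4 4 542/625
5 5 8271/10000
DF(4y) is solved at step 4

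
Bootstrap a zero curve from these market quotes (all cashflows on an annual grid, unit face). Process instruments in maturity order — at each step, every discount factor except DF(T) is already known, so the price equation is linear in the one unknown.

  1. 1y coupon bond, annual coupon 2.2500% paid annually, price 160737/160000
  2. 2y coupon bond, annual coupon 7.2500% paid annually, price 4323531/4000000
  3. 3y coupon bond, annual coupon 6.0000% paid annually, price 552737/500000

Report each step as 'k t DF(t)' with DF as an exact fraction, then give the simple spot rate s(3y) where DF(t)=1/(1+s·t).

1 1 393/400
2 2 4707/5000
3 3 467/500
s(3y) = (1/(467/500) − 1)/(3) = 11/467 ≈ 2.3555%

step 1 [1y] bond c/1=9/400: DF=(160737/160000 − 9/400·(0))/(1+9/400) = 393/400 ≈ 0.982500
step 2 [2y] bond c/1=29/400: DF=(4323531/4000000 − 29/400·(0.982500))/(1+29/400) = 4707/5000 ≈ 0.941400
step 3 [3y] bond c/1=3/50: DF=(552737/500000 − 3/50·(0.982500+0.941400))/(1+3/50) = 467/500 ≈ 0.934000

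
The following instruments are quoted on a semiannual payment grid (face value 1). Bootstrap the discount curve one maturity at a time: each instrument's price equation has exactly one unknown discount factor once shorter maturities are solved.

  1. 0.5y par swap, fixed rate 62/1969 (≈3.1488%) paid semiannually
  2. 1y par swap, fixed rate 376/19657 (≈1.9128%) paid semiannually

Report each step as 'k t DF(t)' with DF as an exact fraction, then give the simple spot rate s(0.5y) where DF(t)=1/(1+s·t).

step 1 [0.5y] swap r/2=31/1969: DF=(1 − 31/1969·(0))/(1+31/1969) = 1969/2000 ≈ 0.984500
step 2 [1y] swap r/2=188/19657: DF=(1 − 188/19657·(0.984500))/(1+188/19657) = 2453/2500 ≈ 0.981200

1 1/2 1969/2000
2 1 2453/2500
s(0.5y) = (1/(1969/2000) − 1)/(1/2) = 62/1969 ≈ 3.1488%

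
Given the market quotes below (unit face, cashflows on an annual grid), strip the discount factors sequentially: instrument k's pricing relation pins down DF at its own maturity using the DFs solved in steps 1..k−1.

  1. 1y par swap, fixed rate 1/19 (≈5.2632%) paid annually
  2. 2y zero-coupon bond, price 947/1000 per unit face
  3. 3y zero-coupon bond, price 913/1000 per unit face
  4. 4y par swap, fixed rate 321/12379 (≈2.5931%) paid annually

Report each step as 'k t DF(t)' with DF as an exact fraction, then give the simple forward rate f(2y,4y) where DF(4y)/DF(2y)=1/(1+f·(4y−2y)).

step 1 [1y] swap r/1=1/19: DF=(1 − 1/19·(0))/(1+1/19) = 19/20 ≈ 0.950000
step 2 [2y] zero: DF = P = 947/1000 ≈ 0.947000
step 3 [3y] zero: DF = P = 913/1000 ≈ 0.913000
step 4 [4y] swap r/1=321/12379: DF=(1 − 321/12379·(0.950000+0.947000+0.913000))/(1+321/12379) = 9037/10000 ≈ 0.903700

1 1 19/20
2 2 947/1000
3 3 913/1000
4 4 9037/10000
f(2y,4y) = ((947/1000)/(9037/10000) − 1)/(2) = 433/18074 ≈ 2.3957%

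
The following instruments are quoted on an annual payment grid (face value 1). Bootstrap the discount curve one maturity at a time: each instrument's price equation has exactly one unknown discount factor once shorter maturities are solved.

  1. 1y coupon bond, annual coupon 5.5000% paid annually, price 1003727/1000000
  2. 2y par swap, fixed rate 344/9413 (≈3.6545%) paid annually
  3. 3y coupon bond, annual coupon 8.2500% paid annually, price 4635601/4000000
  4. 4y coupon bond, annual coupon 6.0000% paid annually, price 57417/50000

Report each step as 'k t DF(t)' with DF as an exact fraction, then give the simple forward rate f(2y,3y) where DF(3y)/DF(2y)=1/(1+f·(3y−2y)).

1 1 4757/5000
2 2 582/625
3 3 9271/10000
4 4 9243/10000
f(2y,3y) = ((582/625)/(9271/10000) − 1)/(1) = 41/9271 ≈ 0.4422%

step 1 [1y] bond c/1=11/200: DF=(1003727/1000000 − 11/200·(0))/(1+11/200) = 4757/5000 ≈ 0.951400
step 2 [2y] swap r/1=344/9413: DF=(1 − 344/9413·(0.951400))/(1+344/9413) = 582/625 ≈ 0.931200
step 3 [3y] bond c/1=33/400: DF=(4635601/4000000 − 33/400·(0.951400+0.931200))/(1+33/400) = 9271/10000 ≈ 0.927100
step 4 [4y] bond c/1=3/50: DF=(57417/50000 − 3/50·(0.951400+0.931200+0.927100))/(1+3/50) = 9243/10000 ≈ 0.924300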